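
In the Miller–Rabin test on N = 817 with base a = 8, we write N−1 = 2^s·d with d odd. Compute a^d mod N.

817 − 1 = 816 = 2^4 · 51, so d = 51.
8^1 ≡ 8 (mod 817)
8^2 ≡ 8^2 = 64 ≡ 64 (mod 817)
8^4 ≡ 64^2 = 4096 ≡ 11 (mod 817)
8^8 ≡ 11^2 = 121 ≡ 121 (mod 817)
8^16 ≡ 121^2 = 14641 ≡ 752 (mod 817)
8^32 ≡ 752^2 = 565504 ≡ 140 (mod 817)
51 = 32 + 16 + 2 + 1 in binary powers of 2.
So 8^51 ≡ 140 · 752 · 64 · 8 ≡ 151 (mod 817).
Squaring chain: 151 → 742 → 723 → 666; never reaches −1, so base 8 is a Miller–Rabin witness that 817 is composite.

151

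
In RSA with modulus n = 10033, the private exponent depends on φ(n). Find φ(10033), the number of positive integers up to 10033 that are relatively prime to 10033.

9828

Factor: 10033 = 79 · 127.
φ(10033) = (79−1) · (127−1) = 78 · 126 = 9828.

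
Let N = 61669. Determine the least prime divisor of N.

61669 is odd.
Digit sum 28, not divisible by 3.
Ends in 9: not divisible by 5.
7: 61669 = 7·8809 + 6
11: 61669 = 11·5606 + 3
13: 61669 = 13·4743 + 10
17: 61669 = 17·3627 + 10
19: 61669 = 19·3245 + 14
23: 61669 = 23·2681 + 6
29: 61669 = 29·2126 + 15
31: 61669 = 31·1989 + 10
37: 61669 = 37·1666 + 27
41: 61669 = 41·1504 + 5
43: 61669 = 43·1434 + 7
47: 61669 = 47·1312 + 5
53: 61669 = 53·1163 + 30
59: 61669 = 59·1045 + 14
61: 61669 = 61·1010 + 59
67: 61669 = 67·920 + 29
71: 61669 = 71·868 + 41
73: 61669 = 73·844 + 57
79: 61669 = 79·780 + 49
83: 61669 = 83·743

83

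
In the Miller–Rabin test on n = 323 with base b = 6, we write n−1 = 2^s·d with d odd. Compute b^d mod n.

244

323 − 1 = 322 = 2^1 · 161, so d = 161.
6^1 ≡ 6 (mod 323)
6^2 ≡ 6^2 = 36 ≡ 36 (mod 323)
6^4 ≡ 36^2 = 1296 ≡ 4 (mod 323)
6^8 ≡ 4^2 = 16 ≡ 16 (mod 323)
6^16 ≡ 16^2 = 256 ≡ 256 (mod 323)
6^32 ≡ 256^2 = 65536 ≡ 290 (mod 323)
6^64 ≡ 290^2 = 84100 ≡ 120 (mod 323)
6^128 ≡ 120^2 = 14400 ≡ 188 (mod 323)
161 = 128 + 32 + 1 in binary powers of 2.
So 6^161 ≡ 188 · 290 · 6 ≡ 244 (mod 323).
Squaring chain: 244; never reaches −1, so base 6 is a Miller–Rabin witness that 323 is composite.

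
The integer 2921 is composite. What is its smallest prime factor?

2921 is odd.
Digit sum 14, not divisible by 3.
Ends in 1: not divisible by 5.
7: 2921 = 7·417 + 2
11: 2921 = 11·265 + 6
13: 2921 = 13·224 + 9
17: 2921 = 17·171 + 14
19: 2921 = 19·153 + 14
23: 2921 = 23·127

23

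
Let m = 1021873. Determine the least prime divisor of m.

1021873 is odd.
Digit sum 22, not divisible by 3.
Ends in 3: not divisible by 5.
7: 1021873 = 7·145981 + 6
11: 1021873 = 11·92897 + 6
13: 1021873 = 13·78605 + 8
17: 1021873 = 17·60110 + 3
19: 1021873 = 19·53782 + 15
23: 1021873 = 23·44429 + 6
29: 1021873 = 29·35237

29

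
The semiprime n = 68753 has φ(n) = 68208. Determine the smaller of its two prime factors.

197

φ(n) = (p−1)(q−1) = n − (p+q) + 1, so p + q = 68753 − 68208 + 1 = 546.
p and q are the roots of t² − 546t + 68753 = 0.
Discriminant: 546² − 4·68753 = 298116 − 275012 = 23104; √23104 = 152.
q = (546 − 152)/2 = 197, p = (546 + 152)/2 = 349.
Check: 197 · 349 = 68753.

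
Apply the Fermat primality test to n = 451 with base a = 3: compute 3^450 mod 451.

3^1 ≡ 3 (mod 451)
3^2 ≡ 3^2 = 9 ≡ 9 (mod 451)
3^4 ≡ 9^2 = 81 ≡ 81 (mod 451)
3^8 ≡ 81^2 = 6561 ≡ 247 (mod 451)
3^16 ≡ 247^2 = 61009 ≡ 124 (mod 451)
3^32 ≡ 124^2 = 15376 ≡ 42 (mod 451)
3^64 ≡ 42^2 = 1764 ≡ 411 (mod 451)
3^128 ≡ 411^2 = 168921 ≡ 247 (mod 451)
3^256 ≡ 247^2 = 61009 ≡ 124 (mod 451)
450 = 256 + 128 + 64 + 2 in binary powers of 2.
So 3^450 ≡ 124 · 247 · 411 · 9 ≡ 419 (mod 451).
Since 419 ≠ 1, base 3 is a Fermat witness: 451 is composite.

419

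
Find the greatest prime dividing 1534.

1534 = 2 · 767
767 = 13 · 59
59 is prime.
So 1534 = 2 · 13 · 59; the largest prime factor is 59.

59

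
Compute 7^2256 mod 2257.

7^1 ≡ 7 (mod 2257)
7^2 ≡ 7^2 = 49 ≡ 49 (mod 2257)
7^4 ≡ 49^2 = 2401 ≡ 144 (mod 2257)
7^8 ≡ 144^2 = 20736 ≡ 423 (mod 2257)
7^16 ≡ 423^2 = 178929 ≡ 626 (mod 2257)
7^32 ≡ 626^2 = 391876 ≡ 1415 (mod 2257)
7^64 ≡ 1415^2 = 2002225 ≡ 266 (mod 2257)
7^128 ≡ 266^2 = 70756 ≡ 789 (mod 2257)
7^256 ≡ 789^2 = 622521 ≡ 1846 (mod 2257)
7^512 ≡ 1846^2 = 3407716 ≡ 1903 (mod 2257)
7^1024 ≡ 1903^2 = 3621409 ≡ 1181 (mod 2257)
7^2048 ≡ 1181^2 = 1394761 ≡ 2192 (mod 2257)
2256 = 2048 + 128 + 64 + 16 in binary powers of 2.
So 7^2256 ≡ 2192 · 789 · 266 · 626 ≡ 1728 (mod 2257).
Since 1728 ≠ 1, base 7 is a Fermat witness: 2257 is composite.

1728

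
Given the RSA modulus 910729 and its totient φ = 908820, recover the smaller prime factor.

φ(n) = (p−1)(q−1) = n − (p+q) + 1, so p + q = 910729 − 908820 + 1 = 1910.
p and q are the roots of t² − 1910t + 910729 = 0.
Discriminant: 1910² − 4·910729 = 3648100 − 3642916 = 5184; √5184 = 72.
q = (1910 − 72)/2 = 919, p = (1910 + 72)/2 = 991.
Check: 919 · 991 = 910729.

919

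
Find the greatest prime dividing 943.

41

943 = 23 · 41
41 is prime.
So 943 = 23 · 41; the largest prime factor is 41.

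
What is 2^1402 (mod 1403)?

2^1 ≡ 2 (mod 1403)
2^2 ≡ 2^2 = 4 ≡ 4 (mod 1403)
2^4 ≡ 4^2 = 16 ≡ 16 (mod 1403)
2^8 ≡ 16^2 = 256 ≡ 256 (mod 1403)
2^16 ≡ 256^2 = 65536 ≡ 998 (mod 1403)
2^32 ≡ 998^2 = 996004 ≡ 1277 (mod 1403)
2^64 ≡ 1277^2 = 1630729 ≡ 443 (mod 1403)
2^128 ≡ 443^2 = 196249 ≡ 1232 (mod 1403)
2^256 ≡ 1232^2 = 1517824 ≡ 1181 (mod 1403)
2^512 ≡ 1181^2 = 1394761 ≡ 179 (mod 1403)
2^1024 ≡ 179^2 = 32041 ≡ 1175 (mod 1403)
1402 = 1024 + 256 + 64 + 32 + 16 + 8 + 2 in binary powers of 2.
So 2^1402 ≡ 1175 · 1181 · 443 · 1277 · 998 · 256 · 4 ≡ 676 (mod 1403).
Since 676 ≠ 1, base 2 is a Fermat witness: 1403 is composite.

676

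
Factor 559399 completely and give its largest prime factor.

559399 = 73 · 7663
7663 = 79 · 97
97 is prime.
So 559399 = 73 · 79 · 97; the largest prime factor is 97.

97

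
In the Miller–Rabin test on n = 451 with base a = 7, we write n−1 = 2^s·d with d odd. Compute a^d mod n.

451 − 1 = 450 = 2^1 · 225, so d = 225.
7^1 ≡ 7 (mod 451)
7^2 ≡ 7^2 = 49 ≡ 49 (mod 451)
7^4 ≡ 49^2 = 2401 ≡ 146 (mod 451)
7^8 ≡ 146^2 = 21316 ≡ 119 (mod 451)
7^16 ≡ 119^2 = 14161 ≡ 180 (mod 451)
7^32 ≡ 180^2 = 32400 ≡ 379 (mod 451)
7^64 ≡ 379^2 = 143641 ≡ 223 (mod 451)
7^128 ≡ 223^2 = 49729 ≡ 119 (mod 451)
225 = 128 + 64 + 32 + 1 in binary powers of 2.
So 7^225 ≡ 119 · 223 · 379 · 7 ≡ 208 (mod 451).
Squaring chain: 208; never reaches −1, so base 7 is a Miller–Rabin witness that 451 is composite.

208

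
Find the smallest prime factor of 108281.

19

108281 is odd.
Digit sum 20, not divisible by 3.
Ends in 1: not divisible by 5.
7: 108281 = 7·15468 + 5
11: 108281 = 11·9843 + 8
13: 108281 = 13·8329 + 4
17: 108281 = 17·6369 + 8
19: 108281 = 19·5699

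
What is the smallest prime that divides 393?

3

393 is odd.
Digit sum 15, divisible by 3.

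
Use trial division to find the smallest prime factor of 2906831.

2906831 is odd.
Digit sum 29, not divisible by 3.
Ends in 1: not divisible by 5.
7: 2906831 = 7·415261 + 4
11: 2906831 = 11·264257 + 4
13: 2906831 = 13·223602 + 5
17: 2906831 = 17·170990 + 1
19: 2906831 = 19·152991 + 2
23: 2906831 = 23·126383 + 22
29: 2906831 = 29·100235 + 16
31: 2906831 = 31·93768 + 23
37: 2906831 = 37·78563

37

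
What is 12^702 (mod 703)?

12^1 ≡ 12 (mod 703)
12^2 ≡ 12^2 = 144 ≡ 144 (mod 703)
12^4 ≡ 144^2 = 20736 ≡ 349 (mod 703)
12^8 ≡ 349^2 = 121801 ≡ 182 (mod 703)
12^16 ≡ 182^2 = 33124 ≡ 83 (mod 703)
12^32 ≡ 83^2 = 6889 ≡ 562 (mod 703)
12^64 ≡ 562^2 = 315844 ≡ 197 (mod 703)
12^128 ≡ 197^2 = 38809 ≡ 144 (mod 703)
12^256 ≡ 144^2 = 20736 ≡ 349 (mod 703)
12^512 ≡ 349^2 = 121801 ≡ 182 (mod 703)
702 = 512 + 128 + 32 + 16 + 8 + 4 + 2 in binary powers of 2.
So 12^702 ≡ 182 · 144 · 562 · 83 · 182 · 349 · 144 ≡ 1 (mod 703).
Since the result is 1, base 12 gives no evidence that 703 is composite.

1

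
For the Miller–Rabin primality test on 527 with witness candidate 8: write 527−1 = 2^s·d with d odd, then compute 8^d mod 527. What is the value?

527 − 1 = 526 = 2^1 · 263, so d = 263.
8^1 ≡ 8 (mod 527)
8^2 ≡ 8^2 = 64 ≡ 64 (mod 527)
8^4 ≡ 64^2 = 4096 ≡ 407 (mod 527)
8^8 ≡ 407^2 = 165649 ≡ 171 (mod 527)
8^16 ≡ 171^2 = 29241 ≡ 256 (mod 527)
8^32 ≡ 256^2 = 65536 ≡ 188 (mod 527)
8^64 ≡ 188^2 = 35344 ≡ 35 (mod 527)
8^128 ≡ 35^2 = 1225 ≡ 171 (mod 527)
8^256 ≡ 171^2 = 29241 ≡ 256 (mod 527)
263 = 256 + 4 + 2 + 1 in binary powers of 2.
So 8^263 ≡ 256 · 407 · 64 · 8 ≡ 202 (mod 527).
Squaring chain: 202; never reaches −1, so base 8 is a Miller–Rabin witness that 527 is composite.

202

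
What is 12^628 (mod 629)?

268

12^1 ≡ 12 (mod 629)
12^2 ≡ 12^2 = 144 ≡ 144 (mod 629)
12^4 ≡ 144^2 = 20736 ≡ 608 (mod 629)
12^8 ≡ 608^2 = 369664 ≡ 441 (mod 629)
12^16 ≡ 441^2 = 194481 ≡ 120 (mod 629)
12^32 ≡ 120^2 = 14400 ≡ 562 (mod 629)
12^64 ≡ 562^2 = 315844 ≡ 86 (mod 629)
12^128 ≡ 86^2 = 7396 ≡ 477 (mod 629)
12^256 ≡ 477^2 = 227529 ≡ 460 (mod 629)
12^512 ≡ 460^2 = 211600 ≡ 256 (mod 629)
628 = 512 + 64 + 32 + 16 + 4 in binary powers of 2.
So 12^628 ≡ 256 · 86 · 562 · 120 · 608 ≡ 268 (mod 629).
Since 268 ≠ 1, base 12 is a Fermat witness: 629 is composite.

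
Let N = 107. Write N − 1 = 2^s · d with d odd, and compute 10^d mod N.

107 − 1 = 106 = 2^1 · 53, so d = 53.
10^1 ≡ 10 (mod 107)
10^2 ≡ 10^2 = 100 ≡ 100 (mod 107)
10^4 ≡ 100^2 = 10000 ≡ 49 (mod 107)
10^8 ≡ 49^2 = 2401 ≡ 47 (mod 107)
10^16 ≡ 47^2 = 2209 ≡ 69 (mod 107)
10^32 ≡ 69^2 = 4761 ≡ 53 (mod 107)
53 = 32 + 16 + 4 + 1 in binary powers of 2.
So 10^53 ≡ 53 · 69 · 49 · 10 ≡ 1 (mod 107).
Since 10^d ≡ 1 (mod 107), base 10 does not prove 107 composite.

1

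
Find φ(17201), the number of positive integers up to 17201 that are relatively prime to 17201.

16932

Factor: 17201 = 103 · 167.
φ(17201) = (103−1) · (167−1) = 102 · 166 = 16932.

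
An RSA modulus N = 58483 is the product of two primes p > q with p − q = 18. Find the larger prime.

251

Since p = q + 18, we have 58483 = q(q + 18), so q² + 18q − 58483 = 0.
Discriminant: 18² + 4·58483 = 324 + 233932 = 234256; √234256 = 484.
q = (−18 + 484)/2 = 233, and p = q + 18 = 251.
Check: 233 · 251 = 58483.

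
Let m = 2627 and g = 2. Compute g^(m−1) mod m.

2^1 ≡ 2 (mod 2627)
2^2 ≡ 2^2 = 4 ≡ 4 (mod 2627)
2^4 ≡ 4^2 = 16 ≡ 16 (mod 2627)
2^8 ≡ 16^2 = 256 ≡ 256 (mod 2627)
2^16 ≡ 256^2 = 65536 ≡ 2488 (mod 2627)
2^32 ≡ 2488^2 = 6190144 ≡ 932 (mod 2627)
2^64 ≡ 932^2 = 868624 ≡ 1714 (mod 2627)
2^128 ≡ 1714^2 = 2937796 ≡ 810 (mod 2627)
2^256 ≡ 810^2 = 656100 ≡ 1977 (mod 2627)
2^512 ≡ 1977^2 = 3908529 ≡ 2180 (mod 2627)
2^1024 ≡ 2180^2 = 4752400 ≡ 157 (mod 2627)
2^2048 ≡ 157^2 = 24649 ≡ 1006 (mod 2627)
2626 = 2048 + 512 + 64 + 2 in binary powers of 2.
So 2^2626 ≡ 1006 · 2180 · 1714 · 4 ≡ 1138 (mod 2627).
Since 1138 ≠ 1, base 2 is a Fermat witness: 2627 is composite.

1138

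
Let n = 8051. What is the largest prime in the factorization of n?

97

8051 = 83 · 97
97 is prime.
So 8051 = 83 · 97; the largest prime factor is 97.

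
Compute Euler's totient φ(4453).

Factor: 4453 = 61 · 73.
φ(4453) = (61−1) · (73−1) = 60 · 72 = 4320.

4320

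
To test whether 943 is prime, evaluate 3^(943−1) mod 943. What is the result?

278

3^1 ≡ 3 (mod 943)
3^2 ≡ 3^2 = 9 ≡ 9 (mod 943)
3^4 ≡ 9^2 = 81 ≡ 81 (mod 943)
3^8 ≡ 81^2 = 6561 ≡ 903 (mod 943)
3^16 ≡ 903^2 = 815409 ≡ 657 (mod 943)
3^32 ≡ 657^2 = 431649 ≡ 698 (mod 943)
3^64 ≡ 698^2 = 487204 ≡ 616 (mod 943)
3^128 ≡ 616^2 = 379456 ≡ 370 (mod 943)
3^256 ≡ 370^2 = 136900 ≡ 165 (mod 943)
3^512 ≡ 165^2 = 27225 ≡ 821 (mod 943)
942 = 512 + 256 + 128 + 32 + 8 + 4 + 2 in binary powers of 2.
So 3^942 ≡ 821 · 165 · 370 · 698 · 903 · 81 · 9 ≡ 278 (mod 943).
Since 278 ≠ 1, base 3 is a Fermat witness: 943 is composite.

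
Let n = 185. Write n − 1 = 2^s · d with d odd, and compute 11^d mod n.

101

185 − 1 = 184 = 2^3 · 23, so d = 23.
11^1 ≡ 11 (mod 185)
11^2 ≡ 11^2 = 121 ≡ 121 (mod 185)
11^4 ≡ 121^2 = 14641 ≡ 26 (mod 185)
11^8 ≡ 26^2 = 676 ≡ 121 (mod 185)
11^16 ≡ 121^2 = 14641 ≡ 26 (mod 185)
23 = 16 + 4 + 2 + 1 in binary powers of 2.
So 11^23 ≡ 26 · 26 · 121 · 11 ≡ 101 (mod 185).
Squaring chain: 101 → 26 → 121; never reaches −1, so base 11 is a Miller–Rabin witness that 185 is composite.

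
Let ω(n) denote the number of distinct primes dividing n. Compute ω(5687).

2

5687 = 11^2 · 47
5687 = 11^2 · 47, which has 2 distinct prime factors.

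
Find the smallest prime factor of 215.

215 is odd.
Digit sum 8, not divisible by 3.
Ends in 5: divisible by 5.

5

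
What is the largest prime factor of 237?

237 = 3 · 79
79 is prime.
So 237 = 3 · 79; the largest prime factor is 79.

79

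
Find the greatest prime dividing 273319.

273319 = 37 · 7387
7387 = 83 · 89
89 is prime.
So 273319 = 37 · 83 · 89; the largest prime factor is 89.

89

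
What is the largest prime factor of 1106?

79

1106 = 2 · 553
553 = 7 · 79
79 is prime.
So 1106 = 2 · 7 · 79; the largest prime factor is 79.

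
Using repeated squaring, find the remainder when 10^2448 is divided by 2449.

10^1 ≡ 10 (mod 2449)
10^2 ≡ 10^2 = 100 ≡ 100 (mod 2449)
10^4 ≡ 100^2 = 10000 ≡ 204 (mod 2449)
10^8 ≡ 204^2 = 41616 ≡ 2432 (mod 2449)
10^16 ≡ 2432^2 = 5914624 ≡ 289 (mod 2449)
10^32 ≡ 289^2 = 83521 ≡ 255 (mod 2449)
10^64 ≡ 255^2 = 65025 ≡ 1351 (mod 2449)
10^128 ≡ 1351^2 = 1825201 ≡ 696 (mod 2449)
10^256 ≡ 696^2 = 484416 ≡ 1963 (mod 2449)
10^512 ≡ 1963^2 = 3853369 ≡ 1092 (mod 2449)
10^1024 ≡ 1092^2 = 1192464 ≡ 2250 (mod 2449)
10^2048 ≡ 2250^2 = 5062500 ≡ 417 (mod 2449)
2448 = 2048 + 256 + 128 + 16 in binary powers of 2.
So 10^2448 ≡ 417 · 1963 · 696 · 289 ≡ 1310 (mod 2449).
Since 1310 ≠ 1, base 10 is a Fermat witness: 2449 is composite.

1310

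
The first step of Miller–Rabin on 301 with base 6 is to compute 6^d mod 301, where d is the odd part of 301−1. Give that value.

301 − 1 = 300 = 2^2 · 75, so d = 75.
6^1 ≡ 6 (mod 301)
6^2 ≡ 6^2 = 36 ≡ 36 (mod 301)
6^4 ≡ 36^2 = 1296 ≡ 92 (mod 301)
6^8 ≡ 92^2 = 8464 ≡ 36 (mod 301)
6^16 ≡ 36^2 = 1296 ≡ 92 (mod 301)
6^32 ≡ 92^2 = 8464 ≡ 36 (mod 301)
6^64 ≡ 36^2 = 1296 ≡ 92 (mod 301)
75 = 64 + 8 + 2 + 1 in binary powers of 2.
So 6^75 ≡ 92 · 36 · 36 · 6 ≡ 216 (mod 301).
Squaring chain: 216 → 1; never reaches −1, so base 6 is a Miller–Rabin witness that 301 is composite.

216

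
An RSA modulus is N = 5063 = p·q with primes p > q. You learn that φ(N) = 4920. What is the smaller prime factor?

φ(n) = (p−1)(q−1) = n − (p+q) + 1, so p + q = 5063 − 4920 + 1 = 144.
p and q are the roots of t² − 144t + 5063 = 0.
Discriminant: 144² − 4·5063 = 20736 − 20252 = 484; √484 = 22.
q = (144 − 22)/2 = 61, p = (144 + 22)/2 = 83.
Check: 61 · 83 = 5063.

61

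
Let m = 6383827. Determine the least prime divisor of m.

67

6383827 is odd.
Digit sum 37, not divisible by 3.
Ends in 7: not divisible by 5.
7: 6383827 = 7·911975 + 2
11: 6383827 = 11·580347 + 10
13: 6383827 = 13·491063 + 8
17: 6383827 = 17·375519 + 4
19: 6383827 = 19·335990 + 17
23: 6383827 = 23·277557 + 16
29: 6383827 = 29·220131 + 28
31: 6383827 = 31·205929 + 28
37: 6383827 = 37·172535 + 32
41: 6383827 = 41·155703 + 4
43: 6383827 = 43·148461 + 4
47: 6383827 = 47·135826 + 5
53: 6383827 = 53·120449 + 30
59: 6383827 = 59·108200 + 27
61: 6383827 = 61·104652 + 55
67: 6383827 = 67·95281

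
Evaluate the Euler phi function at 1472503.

Factor: 1472503 = 83 · 113 · 157.
φ(1472503) = (83−1) · (113−1) · (157−1) = 82 · 112 · 156 = 1432704.

1432704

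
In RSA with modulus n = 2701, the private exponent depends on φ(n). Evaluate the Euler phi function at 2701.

2592

Factor: 2701 = 37 · 73.
φ(2701) = (37−1) · (73−1) = 36 · 72 = 2592.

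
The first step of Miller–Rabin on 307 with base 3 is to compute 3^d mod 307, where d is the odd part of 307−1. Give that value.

307 − 1 = 306 = 2^1 · 153, so d = 153.
3^1 ≡ 3 (mod 307)
3^2 ≡ 3^2 = 9 ≡ 9 (mod 307)
3^4 ≡ 9^2 = 81 ≡ 81 (mod 307)
3^8 ≡ 81^2 = 6561 ≡ 114 (mod 307)
3^16 ≡ 114^2 = 12996 ≡ 102 (mod 307)
3^32 ≡ 102^2 = 10404 ≡ 273 (mod 307)
3^64 ≡ 273^2 = 74529 ≡ 235 (mod 307)
3^128 ≡ 235^2 = 55225 ≡ 272 (mod 307)
153 = 128 + 16 + 8 + 1 in binary powers of 2.
So 3^153 ≡ 272 · 102 · 114 · 3 ≡ 306 (mod 307).
Since 3^d ≡ 306 (mod 307), base 3 does not prove 307 composite.

306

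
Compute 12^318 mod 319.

144

12^1 ≡ 12 (mod 319)
12^2 ≡ 12^2 = 144 ≡ 144 (mod 319)
12^4 ≡ 144^2 = 20736 ≡ 1 (mod 319)
12^8 ≡ 1^2 = 1 ≡ 1 (mod 319)
12^16 ≡ 1^2 = 1 ≡ 1 (mod 319)
12^32 ≡ 1^2 = 1 ≡ 1 (mod 319)
12^64 ≡ 1^2 = 1 ≡ 1 (mod 319)
12^128 ≡ 1^2 = 1 ≡ 1 (mod 319)
12^256 ≡ 1^2 = 1 ≡ 1 (mod 319)
318 = 256 + 32 + 16 + 8 + 4 + 2 in binary powers of 2.
So 12^318 ≡ 1 · 1 · 1 · 1 · 1 · 144 ≡ 144 (mod 319).
Since 144 ≠ 1, base 12 is a Fermat witness: 319 is composite.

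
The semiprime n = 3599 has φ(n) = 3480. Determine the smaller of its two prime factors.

59

φ(n) = (p−1)(q−1) = n − (p+q) + 1, so p + q = 3599 − 3480 + 1 = 120.
p and q are the roots of t² − 120t + 3599 = 0.
Discriminant: 120² − 4·3599 = 14400 − 14396 = 4; √4 = 2.
q = (120 − 2)/2 = 59, p = (120 + 2)/2 = 61.
Check: 59 · 61 = 3599.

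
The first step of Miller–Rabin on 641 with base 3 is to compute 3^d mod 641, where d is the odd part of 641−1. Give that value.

243

641 − 1 = 640 = 2^7 · 5, so d = 5.
3^1 ≡ 3 (mod 641)
3^2 ≡ 3^2 = 9 ≡ 9 (mod 641)
3^4 ≡ 9^2 = 81 ≡ 81 (mod 641)
5 = 4 + 1 in binary powers of 2.
So 3^5 ≡ 81 · 3 ≡ 243 (mod 641).
Squaring chain: 243 → 77 → 160 → 601 → 318 → 487 → 640; reaches −1, so base 3 does not prove 641 composite.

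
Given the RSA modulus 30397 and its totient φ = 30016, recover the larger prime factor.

269

φ(n) = (p−1)(q−1) = n − (p+q) + 1, so p + q = 30397 − 30016 + 1 = 382.
p and q are the roots of t² − 382t + 30397 = 0.
Discriminant: 382² − 4·30397 = 145924 − 121588 = 24336; √24336 = 156.
q = (382 − 156)/2 = 113, p = (382 + 156)/2 = 269.
Check: 113 · 269 = 30397.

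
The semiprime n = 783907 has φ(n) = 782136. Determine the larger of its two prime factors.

919

φ(n) = (p−1)(q−1) = n − (p+q) + 1, so p + q = 783907 − 782136 + 1 = 1772.
p and q are the roots of t² − 1772t + 783907 = 0.
Discriminant: 1772² − 4·783907 = 3139984 − 3135628 = 4356; √4356 = 66.
q = (1772 − 66)/2 = 853, p = (1772 + 66)/2 = 919.
Check: 853 · 919 = 783907.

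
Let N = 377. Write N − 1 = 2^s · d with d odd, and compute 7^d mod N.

377 − 1 = 376 = 2^3 · 47, so d = 47.
7^1 ≡ 7 (mod 377)
7^2 ≡ 7^2 = 49 ≡ 49 (mod 377)
7^4 ≡ 49^2 = 2401 ≡ 139 (mod 377)
7^8 ≡ 139^2 = 19321 ≡ 94 (mod 377)
7^16 ≡ 94^2 = 8836 ≡ 165 (mod 377)
7^32 ≡ 165^2 = 27225 ≡ 81 (mod 377)
47 = 32 + 8 + 4 + 2 + 1 in binary powers of 2.
So 7^47 ≡ 81 · 94 · 139 · 49 · 7 ≡ 132 (mod 377).
Squaring chain: 132 → 82 → 315; never reaches −1, so base 7 is a Miller–Rabin witness that 377 is composite.

132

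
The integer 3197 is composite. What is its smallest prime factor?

23

3197 is odd.
Digit sum 20, not divisible by 3.
Ends in 7: not divisible by 5.
7: 3197 = 7·456 + 5
11: 3197 = 11·290 + 7
13: 3197 = 13·245 + 12
17: 3197 = 17·188 + 1
19: 3197 = 19·168 + 5
23: 3197 = 23·139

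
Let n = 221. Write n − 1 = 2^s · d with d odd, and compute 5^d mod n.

112

221 − 1 = 220 = 2^2 · 55, so d = 55.
5^1 ≡ 5 (mod 221)
5^2 ≡ 5^2 = 25 ≡ 25 (mod 221)
5^4 ≡ 25^2 = 625 ≡ 183 (mod 221)
5^8 ≡ 183^2 = 33489 ≡ 118 (mod 221)
5^16 ≡ 118^2 = 13924 ≡ 1 (mod 221)
5^32 ≡ 1^2 = 1 ≡ 1 (mod 221)
55 = 32 + 16 + 4 + 2 + 1 in binary powers of 2.
So 5^55 ≡ 1 · 1 · 183 · 25 · 5 ≡ 112 (mod 221).
Squaring chain: 112 → 168; never reaches −1, so base 5 is a Miller–Rabin witness that 221 is composite.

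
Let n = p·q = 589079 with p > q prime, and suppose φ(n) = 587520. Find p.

919

φ(n) = (p−1)(q−1) = n − (p+q) + 1, so p + q = 589079 − 587520 + 1 = 1560.
p and q are the roots of t² − 1560t + 589079 = 0.
Discriminant: 1560² − 4·589079 = 2433600 − 2356316 = 77284; √77284 = 278.
q = (1560 − 278)/2 = 641, p = (1560 + 278)/2 = 919.
Check: 641 · 919 = 589079.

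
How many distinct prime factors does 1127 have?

2

1127 = 7^2 · 23
1127 = 7^2 · 23, which has 2 distinct prime factors.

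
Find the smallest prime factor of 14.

14 is even: 2 divides it.

2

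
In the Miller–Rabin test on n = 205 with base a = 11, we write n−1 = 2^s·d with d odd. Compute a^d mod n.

181

205 − 1 = 204 = 2^2 · 51, so d = 51.
11^1 ≡ 11 (mod 205)
11^2 ≡ 11^2 = 121 ≡ 121 (mod 205)
11^4 ≡ 121^2 = 14641 ≡ 86 (mod 205)
11^8 ≡ 86^2 = 7396 ≡ 16 (mod 205)
11^16 ≡ 16^2 = 256 ≡ 51 (mod 205)
11^32 ≡ 51^2 = 2601 ≡ 141 (mod 205)
51 = 32 + 16 + 2 + 1 in binary powers of 2.
So 11^51 ≡ 141 · 51 · 121 · 11 ≡ 181 (mod 205).
Squaring chain: 181 → 166; never reaches −1, so base 11 is a Miller–Rabin witness that 205 is composite.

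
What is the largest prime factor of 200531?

200531 = 41 · 4891
4891 = 67 · 73
73 is prime.
So 200531 = 41 · 67 · 73; the largest prime factor is 73.

73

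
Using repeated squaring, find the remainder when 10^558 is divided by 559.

10^1 ≡ 10 (mod 559)
10^2 ≡ 10^2 = 100 ≡ 100 (mod 559)
10^4 ≡ 100^2 = 10000 ≡ 497 (mod 559)
10^8 ≡ 497^2 = 247009 ≡ 490 (mod 559)
10^16 ≡ 490^2 = 240100 ≡ 289 (mod 559)
10^32 ≡ 289^2 = 83521 ≡ 230 (mod 559)
10^64 ≡ 230^2 = 52900 ≡ 354 (mod 559)
10^128 ≡ 354^2 = 125316 ≡ 100 (mod 559)
10^256 ≡ 100^2 = 10000 ≡ 497 (mod 559)
10^512 ≡ 497^2 = 247009 ≡ 490 (mod 559)
558 = 512 + 32 + 8 + 4 + 2 in binary powers of 2.
So 10^558 ≡ 490 · 230 · 490 · 497 · 100 ≡ 365 (mod 559).
Since 365 ≠ 1, base 10 is a Fermat witness: 559 is composite.

365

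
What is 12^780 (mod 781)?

529

12^1 ≡ 12 (mod 781)
12^2 ≡ 12^2 = 144 ≡ 144 (mod 781)
12^4 ≡ 144^2 = 20736 ≡ 430 (mod 781)
12^8 ≡ 430^2 = 184900 ≡ 584 (mod 781)
12^16 ≡ 584^2 = 341056 ≡ 540 (mod 781)
12^32 ≡ 540^2 = 291600 ≡ 287 (mod 781)
12^64 ≡ 287^2 = 82369 ≡ 364 (mod 781)
12^128 ≡ 364^2 = 132496 ≡ 507 (mod 781)
12^256 ≡ 507^2 = 257049 ≡ 100 (mod 781)
12^512 ≡ 100^2 = 10000 ≡ 628 (mod 781)
780 = 512 + 256 + 8 + 4 in binary powers of 2.
So 12^780 ≡ 628 · 100 · 584 · 430 ≡ 529 (mod 781).
Since 529 ≠ 1, base 12 is a Fermat witness: 781 is composite.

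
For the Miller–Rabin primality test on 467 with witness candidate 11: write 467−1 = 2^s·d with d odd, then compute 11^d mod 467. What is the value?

467 − 1 = 466 = 2^1 · 233, so d = 233.
11^1 ≡ 11 (mod 467)
11^2 ≡ 11^2 = 121 ≡ 121 (mod 467)
11^4 ≡ 121^2 = 14641 ≡ 164 (mod 467)
11^8 ≡ 164^2 = 26896 ≡ 277 (mod 467)
11^16 ≡ 277^2 = 76729 ≡ 141 (mod 467)
11^32 ≡ 141^2 = 19881 ≡ 267 (mod 467)
11^64 ≡ 267^2 = 71289 ≡ 305 (mod 467)
11^128 ≡ 305^2 = 93025 ≡ 92 (mod 467)
233 = 128 + 64 + 32 + 8 + 1 in binary powers of 2.
So 11^233 ≡ 92 · 305 · 267 · 277 · 11 ≡ 466 (mod 467).
Since 11^d ≡ 466 (mod 467), base 11 does not prove 467 composite.

466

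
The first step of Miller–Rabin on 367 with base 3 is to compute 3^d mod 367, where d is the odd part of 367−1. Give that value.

366

367 − 1 = 366 = 2^1 · 183, so d = 183.
3^1 ≡ 3 (mod 367)
3^2 ≡ 3^2 = 9 ≡ 9 (mod 367)
3^4 ≡ 9^2 = 81 ≡ 81 (mod 367)
3^8 ≡ 81^2 = 6561 ≡ 322 (mod 367)
3^16 ≡ 322^2 = 103684 ≡ 190 (mod 367)
3^32 ≡ 190^2 = 36100 ≡ 134 (mod 367)
3^64 ≡ 134^2 = 17956 ≡ 340 (mod 367)
3^128 ≡ 340^2 = 115600 ≡ 362 (mod 367)
183 = 128 + 32 + 16 + 4 + 2 + 1 in binary powers of 2.
So 3^183 ≡ 362 · 134 · 190 · 81 · 9 · 3 ≡ 366 (mod 367).
Since 3^d ≡ 366 (mod 367), base 3 does not prove 367 composite.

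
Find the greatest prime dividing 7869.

61

7869 = 3 · 2623
2623 = 43 · 61
61 is prime.
So 7869 = 3 · 43 · 61; the largest prime factor is 61.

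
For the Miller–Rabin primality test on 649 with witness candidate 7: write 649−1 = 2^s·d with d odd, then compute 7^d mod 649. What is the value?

649 − 1 = 648 = 2^3 · 81, so d = 81.
7^1 ≡ 7 (mod 649)
7^2 ≡ 7^2 = 49 ≡ 49 (mod 649)
7^4 ≡ 49^2 = 2401 ≡ 454 (mod 649)
7^8 ≡ 454^2 = 206116 ≡ 383 (mod 649)
7^16 ≡ 383^2 = 146689 ≡ 15 (mod 649)
7^32 ≡ 15^2 = 225 ≡ 225 (mod 649)
7^64 ≡ 225^2 = 50625 ≡ 3 (mod 649)
81 = 64 + 16 + 1 in binary powers of 2.
So 7^81 ≡ 3 · 15 · 7 ≡ 315 (mod 649).
Squaring chain: 315 → 577 → 641; never reaches −1, so base 7 is a Miller–Rabin witness that 649 is composite.

315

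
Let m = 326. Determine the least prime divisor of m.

2

326 is even: 2 divides it.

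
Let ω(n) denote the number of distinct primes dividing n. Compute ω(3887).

2

3887 = 13^2 · 23
3887 = 13^2 · 23, which has 2 distinct prime factors.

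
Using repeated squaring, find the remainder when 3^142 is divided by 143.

3^1 ≡ 3 (mod 143)
3^2 ≡ 3^2 = 9 ≡ 9 (mod 143)
3^4 ≡ 9^2 = 81 ≡ 81 (mod 143)
3^8 ≡ 81^2 = 6561 ≡ 126 (mod 143)
3^16 ≡ 126^2 = 15876 ≡ 3 (mod 143)
3^32 ≡ 3^2 = 9 ≡ 9 (mod 143)
3^64 ≡ 9^2 = 81 ≡ 81 (mod 143)
3^128 ≡ 81^2 = 6561 ≡ 126 (mod 143)
142 = 128 + 8 + 4 + 2 in binary powers of 2.
So 3^142 ≡ 126 · 126 · 81 · 9 ≡ 42 (mod 143).
Since 42 ≠ 1, base 3 is a Fermat witness: 143 is composite.

42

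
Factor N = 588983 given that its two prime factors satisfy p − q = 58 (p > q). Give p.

797

Since p = q + 58, we have 588983 = q(q + 58), so q² + 58q − 588983 = 0.
Discriminant: 58² + 4·588983 = 3364 + 2355932 = 2359296; √2359296 = 1536.
q = (−58 + 1536)/2 = 739, and p = q + 58 = 797.
Check: 739 · 797 = 588983.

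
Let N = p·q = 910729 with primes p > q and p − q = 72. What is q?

Since p = q + 72, we have 910729 = q(q + 72), so q² + 72q − 910729 = 0.
Discriminant: 72² + 4·910729 = 5184 + 3642916 = 3648100; √3648100 = 1910.
q = (−72 + 1910)/2 = 919, and p = q + 72 = 991.
Check: 919 · 991 = 910729.

919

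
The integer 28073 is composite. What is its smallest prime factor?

67

28073 is odd.
Digit sum 20, not divisible by 3.
Ends in 3: not divisible by 5.
7: 28073 = 7·4010 + 3
11: 28073 = 11·2552 + 1
13: 28073 = 13·2159 + 6
17: 28073 = 17·1651 + 6
19: 28073 = 19·1477 + 10
23: 28073 = 23·1220 + 13
29: 28073 = 29·968 + 1
31: 28073 = 31·905 + 18
37: 28073 = 37·758 + 27
41: 28073 = 41·684 + 29
43: 28073 = 43·652 + 37
47: 28073 = 47·597 + 14
53: 28073 = 53·529 + 36
59: 28073 = 59·475 + 48
61: 28073 = 61·460 + 13
67: 28073 = 67·419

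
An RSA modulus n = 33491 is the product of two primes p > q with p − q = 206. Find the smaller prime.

Since p = q + 206, we have 33491 = q(q + 206), so q² + 206q − 33491 = 0.
Discriminant: 206² + 4·33491 = 42436 + 133964 = 176400; √176400 = 420.
q = (−206 + 420)/2 = 107, and p = q + 206 = 313.
Check: 107 · 313 = 33491.

107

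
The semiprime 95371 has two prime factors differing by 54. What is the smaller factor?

Since p = q + 54, we have 95371 = q(q + 54), so q² + 54q − 95371 = 0.
Discriminant: 54² + 4·95371 = 2916 + 381484 = 384400; √384400 = 620.
q = (−54 + 620)/2 = 283, and p = q + 54 = 337.
Check: 283 · 337 = 95371.

283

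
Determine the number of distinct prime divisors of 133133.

133133 = 7^2 · 2717
2717 = 11 · 247
247 = 13 · 19
133133 = 7^2 · 11 · 13 · 19, which has 4 distinct prime factors.

4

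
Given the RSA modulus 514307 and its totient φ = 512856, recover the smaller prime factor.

φ(n) = (p−1)(q−1) = n − (p+q) + 1, so p + q = 514307 − 512856 + 1 = 1452.
p and q are the roots of t² − 1452t + 514307 = 0.
Discriminant: 1452² − 4·514307 = 2108304 − 2057228 = 51076; √51076 = 226.
q = (1452 − 226)/2 = 613, p = (1452 + 226)/2 = 839.
Check: 613 · 839 = 514307.

613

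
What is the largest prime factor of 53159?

53159 = 17 · 3127
3127 = 53 · 59
59 is prime.
So 53159 = 17 · 53 · 59; the largest prime factor is 59.

59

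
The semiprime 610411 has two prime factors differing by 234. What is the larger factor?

Since p = q + 234, we have 610411 = q(q + 234), so q² + 234q − 610411 = 0.
Discriminant: 234² + 4·610411 = 54756 + 2441644 = 2496400; √2496400 = 1580.
q = (−234 + 1580)/2 = 673, and p = q + 234 = 907.
Check: 673 · 907 = 610411.

907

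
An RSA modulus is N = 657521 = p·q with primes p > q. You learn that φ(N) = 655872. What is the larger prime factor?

φ(n) = (p−1)(q−1) = n − (p+q) + 1, so p + q = 657521 − 655872 + 1 = 1650.
p and q are the roots of t² − 1650t + 657521 = 0.
Discriminant: 1650² − 4·657521 = 2722500 − 2630084 = 92416; √92416 = 304.
q = (1650 − 304)/2 = 673, p = (1650 + 304)/2 = 977.
Check: 673 · 977 = 657521.

977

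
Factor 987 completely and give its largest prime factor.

47

987 = 3 · 329
329 = 7 · 47
47 is prime.
So 987 = 3 · 7 · 47; the largest prime factor is 47.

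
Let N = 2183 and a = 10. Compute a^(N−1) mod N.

10^1 ≡ 10 (mod 2183)
10^2 ≡ 10^2 = 100 ≡ 100 (mod 2183)
10^4 ≡ 100^2 = 10000 ≡ 1268 (mod 2183)
10^8 ≡ 1268^2 = 1607824 ≡ 1136 (mod 2183)
10^16 ≡ 1136^2 = 1290496 ≡ 343 (mod 2183)
10^32 ≡ 343^2 = 117649 ≡ 1950 (mod 2183)
10^64 ≡ 1950^2 = 3802500 ≡ 1897 (mod 2183)
10^128 ≡ 1897^2 = 3598609 ≡ 1025 (mod 2183)
10^256 ≡ 1025^2 = 1050625 ≡ 602 (mod 2183)
10^512 ≡ 602^2 = 362404 ≡ 26 (mod 2183)
10^1024 ≡ 26^2 = 676 ≡ 676 (mod 2183)
10^2048 ≡ 676^2 = 456976 ≡ 729 (mod 2183)
2182 = 2048 + 128 + 4 + 2 in binary powers of 2.
So 10^2182 ≡ 729 · 1025 · 1268 · 100 ≡ 972 (mod 2183).
Since 972 ≠ 1, base 10 is a Fermat witness: 2183 is composite.

972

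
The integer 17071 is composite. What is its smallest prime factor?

43

17071 is odd.
Digit sum 16, not divisible by 3.
Ends in 1: not divisible by 5.
7: 17071 = 7·2438 + 5
11: 17071 = 11·1551 + 10
13: 17071 = 13·1313 + 2
17: 17071 = 17·1004 + 3
19: 17071 = 19·898 + 9
23: 17071 = 23·742 + 5
29: 17071 = 29·588 + 19
31: 17071 = 31·550 + 21
37: 17071 = 37·461 + 14
41: 17071 = 41·416 + 15
43: 17071 = 43·397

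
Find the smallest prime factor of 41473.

41473 is odd.
Digit sum 19, not divisible by 3.
Ends in 3: not divisible by 5.
7: 41473 = 7·5924 + 5
11: 41473 = 11·3770 + 3
13: 41473 = 13·3190 + 3
17: 41473 = 17·2439 + 10
19: 41473 = 19·2182 + 15
23: 41473 = 23·1803 + 4
29: 41473 = 29·1430 + 3
31: 41473 = 31·1337 + 26
37: 41473 = 37·1120 + 33
41: 41473 = 41·1011 + 22
43: 41473 = 43·964 + 21
47: 41473 = 47·882 + 19
53: 41473 = 53·782 + 27
59: 41473 = 59·702 + 55
61: 41473 = 61·679 + 54
67: 41473 = 67·619

67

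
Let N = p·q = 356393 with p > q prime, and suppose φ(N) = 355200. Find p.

601

φ(n) = (p−1)(q−1) = n − (p+q) + 1, so p + q = 356393 − 355200 + 1 = 1194.
p and q are the roots of t² − 1194t + 356393 = 0.
Discriminant: 1194² − 4·356393 = 1425636 − 1425572 = 64; √64 = 8.
q = (1194 − 8)/2 = 593, p = (1194 + 8)/2 = 601.
Check: 593 · 601 = 356393.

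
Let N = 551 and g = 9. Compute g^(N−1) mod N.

123

9^1 ≡ 9 (mod 551)
9^2 ≡ 9^2 = 81 ≡ 81 (mod 551)
9^4 ≡ 81^2 = 6561 ≡ 500 (mod 551)
9^8 ≡ 500^2 = 250000 ≡ 397 (mod 551)
9^16 ≡ 397^2 = 157609 ≡ 23 (mod 551)
9^32 ≡ 23^2 = 529 ≡ 529 (mod 551)
9^64 ≡ 529^2 = 279841 ≡ 484 (mod 551)
9^128 ≡ 484^2 = 234256 ≡ 81 (mod 551)
9^256 ≡ 81^2 = 6561 ≡ 500 (mod 551)
9^512 ≡ 500^2 = 250000 ≡ 397 (mod 551)
550 = 512 + 32 + 4 + 2 in binary powers of 2.
So 9^550 ≡ 397 · 529 · 500 · 81 ≡ 123 (mod 551).
Since 123 ≠ 1, base 9 is a Fermat witness: 551 is composite.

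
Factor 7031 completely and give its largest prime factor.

7031 = 79 · 89
89 is prime.
So 7031 = 79 · 89; the largest prime factor is 89.

89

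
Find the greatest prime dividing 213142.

79

213142 = 2 · 106571
106571 = 19 · 5609
5609 = 71 · 79
79 is prime.
So 213142 = 2 · 19 · 71 · 79; the largest prime factor is 79.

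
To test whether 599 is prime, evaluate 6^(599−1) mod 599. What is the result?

6^1 ≡ 6 (mod 599)
6^2 ≡ 6^2 = 36 ≡ 36 (mod 599)
6^4 ≡ 36^2 = 1296 ≡ 98 (mod 599)
6^8 ≡ 98^2 = 9604 ≡ 20 (mod 599)
6^16 ≡ 20^2 = 400 ≡ 400 (mod 599)
6^32 ≡ 400^2 = 160000 ≡ 67 (mod 599)
6^64 ≡ 67^2 = 4489 ≡ 296 (mod 599)
6^128 ≡ 296^2 = 87616 ≡ 162 (mod 599)
6^256 ≡ 162^2 = 26244 ≡ 487 (mod 599)
6^512 ≡ 487^2 = 237169 ≡ 564 (mod 599)
598 = 512 + 64 + 16 + 4 + 2 in binary powers of 2.
So 6^598 ≡ 564 · 296 · 400 · 98 · 36 ≡ 1 (mod 599).
Since the result is 1, base 6 gives no evidence that 599 is composite.

1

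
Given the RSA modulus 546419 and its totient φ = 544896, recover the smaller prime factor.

577

φ(n) = (p−1)(q−1) = n − (p+q) + 1, so p + q = 546419 − 544896 + 1 = 1524.
p and q are the roots of t² − 1524t + 546419 = 0.
Discriminant: 1524² − 4·546419 = 2322576 − 2185676 = 136900; √136900 = 370.
q = (1524 − 370)/2 = 577, p = (1524 + 370)/2 = 947.
Check: 577 · 947 = 546419.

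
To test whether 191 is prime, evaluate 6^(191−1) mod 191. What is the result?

6^1 ≡ 6 (mod 191)
6^2 ≡ 6^2 = 36 ≡ 36 (mod 191)
6^4 ≡ 36^2 = 1296 ≡ 150 (mod 191)
6^8 ≡ 150^2 = 22500 ≡ 153 (mod 191)
6^16 ≡ 153^2 = 23409 ≡ 107 (mod 191)
6^32 ≡ 107^2 = 11449 ≡ 180 (mod 191)
6^64 ≡ 180^2 = 32400 ≡ 121 (mod 191)
6^128 ≡ 121^2 = 14641 ≡ 125 (mod 191)
190 = 128 + 32 + 16 + 8 + 4 + 2 in binary powers of 2.
So 6^190 ≡ 125 · 180 · 107 · 153 · 150 · 36 ≡ 1 (mod 191).
Since the result is 1, base 6 gives no evidence that 191 is composite.

1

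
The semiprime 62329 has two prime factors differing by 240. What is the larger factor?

Since p = q + 240, we have 62329 = q(q + 240), so q² + 240q − 62329 = 0.
Discriminant: 240² + 4·62329 = 57600 + 249316 = 306916; √306916 = 554.
q = (−240 + 554)/2 = 157, and p = q + 240 = 397.
Check: 157 · 397 = 62329.

397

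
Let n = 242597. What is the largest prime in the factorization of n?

242597 = 41 · 5917
5917 = 61 · 97
97 is prime.
So 242597 = 41 · 61 · 97; the largest prime factor is 97.

97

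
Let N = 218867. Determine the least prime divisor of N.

218867 is odd.
Digit sum 32, not divisible by 3.
Ends in 7: not divisible by 5.
7: 218867 = 7·31266 + 5
11: 218867 = 11·19897

11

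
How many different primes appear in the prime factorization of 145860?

6

145860 = 2^2 · 36465
36465 = 3 · 12155
12155 = 5 · 2431
2431 = 11 · 221
221 = 13 · 17
145860 = 2^2 · 3 · 5 · 11 · 13 · 17, which has 6 distinct prime factors.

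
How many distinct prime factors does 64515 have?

64515 = 3 · 21505
21505 = 5 · 4301
4301 = 11 · 391
391 = 17 · 23
64515 = 3 · 5 · 11 · 17 · 23, which has 5 distinct prime factors.

5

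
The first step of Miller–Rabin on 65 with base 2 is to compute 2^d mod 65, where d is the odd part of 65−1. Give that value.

2

65 − 1 = 64 = 2^6 · 1, so d = 1.
2^1 ≡ 2 (mod 65)
1 = 1 in binary powers of 2.
So 2^1 ≡ 2 ≡ 2 (mod 65).
Squaring chain: 2 → 4 → 16 → 61 → 16 → 61; never reaches −1, so base 2 is a Miller–Rabin witness that 65 is composite.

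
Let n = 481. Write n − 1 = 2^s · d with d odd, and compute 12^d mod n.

454

481 − 1 = 480 = 2^5 · 15, so d = 15.
12^1 ≡ 12 (mod 481)
12^2 ≡ 12^2 = 144 ≡ 144 (mod 481)
12^4 ≡ 144^2 = 20736 ≡ 53 (mod 481)
12^8 ≡ 53^2 = 2809 ≡ 404 (mod 481)
15 = 8 + 4 + 2 + 1 in binary powers of 2.
So 12^15 ≡ 404 · 53 · 144 · 12 ≡ 454 (mod 481).
Squaring chain: 454 → 248 → 417 → 248 → 417; never reaches −1, so base 12 is a Miller–Rabin witness that 481 is composite.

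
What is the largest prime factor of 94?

94 = 2 · 47
47 is prime.
So 94 = 2 · 47; the largest prime factor is 47.

47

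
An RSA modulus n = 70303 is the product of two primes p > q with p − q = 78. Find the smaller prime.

229

Since p = q + 78, we have 70303 = q(q + 78), so q² + 78q − 70303 = 0.
Discriminant: 78² + 4·70303 = 6084 + 281212 = 287296; √287296 = 536.
q = (−78 + 536)/2 = 229, and p = q + 78 = 307.
Check: 229 · 307 = 70303.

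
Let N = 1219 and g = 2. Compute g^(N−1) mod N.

2^1 ≡ 2 (mod 1219)
2^2 ≡ 2^2 = 4 ≡ 4 (mod 1219)
2^4 ≡ 4^2 = 16 ≡ 16 (mod 1219)
2^8 ≡ 16^2 = 256 ≡ 256 (mod 1219)
2^16 ≡ 256^2 = 65536 ≡ 929 (mod 1219)
2^32 ≡ 929^2 = 863041 ≡ 1208 (mod 1219)
2^64 ≡ 1208^2 = 1459264 ≡ 121 (mod 1219)
2^128 ≡ 121^2 = 14641 ≡ 13 (mod 1219)
2^256 ≡ 13^2 = 169 ≡ 169 (mod 1219)
2^512 ≡ 169^2 = 28561 ≡ 524 (mod 1219)
2^1024 ≡ 524^2 = 274576 ≡ 301 (mod 1219)
1218 = 1024 + 128 + 64 + 2 in binary powers of 2.
So 2^1218 ≡ 301 · 13 · 121 · 4 ≡ 785 (mod 1219).
Since 785 ≠ 1, base 2 is a Fermat witness: 1219 is composite.

785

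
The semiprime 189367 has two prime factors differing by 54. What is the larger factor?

463

Since p = q + 54, we have 189367 = q(q + 54), so q² + 54q − 189367 = 0.
Discriminant: 54² + 4·189367 = 2916 + 757468 = 760384; √760384 = 872.
q = (−54 + 872)/2 = 409, and p = q + 54 = 463.
Check: 409 · 463 = 189367.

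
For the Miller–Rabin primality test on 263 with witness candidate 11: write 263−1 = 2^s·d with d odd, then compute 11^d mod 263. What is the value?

1

263 − 1 = 262 = 2^1 · 131, so d = 131.
11^1 ≡ 11 (mod 263)
11^2 ≡ 11^2 = 121 ≡ 121 (mod 263)
11^4 ≡ 121^2 = 14641 ≡ 176 (mod 263)
11^8 ≡ 176^2 = 30976 ≡ 205 (mod 263)
11^16 ≡ 205^2 = 42025 ≡ 208 (mod 263)
11^32 ≡ 208^2 = 43264 ≡ 132 (mod 263)
11^64 ≡ 132^2 = 17424 ≡ 66 (mod 263)
11^128 ≡ 66^2 = 4356 ≡ 148 (mod 263)
131 = 128 + 2 + 1 in binary powers of 2.
So 11^131 ≡ 148 · 121 · 11 ≡ 1 (mod 263).
Since 11^d ≡ 1 (mod 263), base 11 does not prove 263 composite.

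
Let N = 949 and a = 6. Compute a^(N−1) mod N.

300

6^1 ≡ 6 (mod 949)
6^2 ≡ 6^2 = 36 ≡ 36 (mod 949)
6^4 ≡ 36^2 = 1296 ≡ 347 (mod 949)
6^8 ≡ 347^2 = 120409 ≡ 835 (mod 949)
6^16 ≡ 835^2 = 697225 ≡ 659 (mod 949)
6^32 ≡ 659^2 = 434281 ≡ 588 (mod 949)
6^64 ≡ 588^2 = 345744 ≡ 308 (mod 949)
6^128 ≡ 308^2 = 94864 ≡ 913 (mod 949)
6^256 ≡ 913^2 = 833569 ≡ 347 (mod 949)
6^512 ≡ 347^2 = 120409 ≡ 835 (mod 949)
948 = 512 + 256 + 128 + 32 + 16 + 4 in binary powers of 2.
So 6^948 ≡ 835 · 347 · 913 · 588 · 659 · 347 ≡ 300 (mod 949).
Since 300 ≠ 1, base 6 is a Fermat witness: 949 is composite.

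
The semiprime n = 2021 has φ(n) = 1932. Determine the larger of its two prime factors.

φ(n) = (p−1)(q−1) = n − (p+q) + 1, so p + q = 2021 − 1932 + 1 = 90.
p and q are the roots of t² − 90t + 2021 = 0.
Discriminant: 90² − 4·2021 = 8100 − 8084 = 16; √16 = 4.
q = (90 − 4)/2 = 43, p = (90 + 4)/2 = 47.
Check: 43 · 47 = 2021.

47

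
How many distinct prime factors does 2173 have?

2

2173 = 41 · 53
2173 = 41 · 53, which has 2 distinct prime factors.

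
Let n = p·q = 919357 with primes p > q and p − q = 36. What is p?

977

Since p = q + 36, we have 919357 = q(q + 36), so q² + 36q − 919357 = 0.
Discriminant: 36² + 4·919357 = 1296 + 3677428 = 3678724; √3678724 = 1918.
q = (−36 + 1918)/2 = 941, and p = q + 36 = 977.
Check: 941 · 977 = 919357.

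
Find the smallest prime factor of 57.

3

57 is odd.
Digit sum 12, divisible by 3.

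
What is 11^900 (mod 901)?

259

11^1 ≡ 11 (mod 901)
11^2 ≡ 11^2 = 121 ≡ 121 (mod 901)
11^4 ≡ 121^2 = 14641 ≡ 225 (mod 901)
11^8 ≡ 225^2 = 50625 ≡ 169 (mod 901)
11^16 ≡ 169^2 = 28561 ≡ 630 (mod 901)
11^32 ≡ 630^2 = 396900 ≡ 460 (mod 901)
11^64 ≡ 460^2 = 211600 ≡ 766 (mod 901)
11^128 ≡ 766^2 = 586756 ≡ 205 (mod 901)
11^256 ≡ 205^2 = 42025 ≡ 579 (mod 901)
11^512 ≡ 579^2 = 335241 ≡ 69 (mod 901)
900 = 512 + 256 + 128 + 4 in binary powers of 2.
So 11^900 ≡ 69 · 579 · 205 · 225 ≡ 259 (mod 901).
Since 259 ≠ 1, base 11 is a Fermat witness: 901 is composite.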